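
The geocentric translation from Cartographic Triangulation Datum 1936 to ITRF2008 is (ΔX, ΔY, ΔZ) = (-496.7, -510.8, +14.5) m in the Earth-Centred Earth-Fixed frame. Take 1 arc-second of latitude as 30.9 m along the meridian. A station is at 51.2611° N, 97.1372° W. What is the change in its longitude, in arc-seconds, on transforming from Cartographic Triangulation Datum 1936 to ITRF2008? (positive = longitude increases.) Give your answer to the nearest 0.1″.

Δλ = -22.2″

sin φ = 0.780006, cos φ = 0.625772, sin λ = -0.992251, cos λ = -0.124246.
East component: ΔE = −sin λ·ΔX + cos λ·ΔY = −(-0.992251)(-496.7) + (-0.124246)(-510.8) = -429.39 m.
1° of latitude spans 3600 × 30.90 = 111240 m; at latitude φ, 1° of longitude spans that × cos φ = 69610.9 m, so Δλ = -429.39 / 69610.9 × 3600 = -22.206″.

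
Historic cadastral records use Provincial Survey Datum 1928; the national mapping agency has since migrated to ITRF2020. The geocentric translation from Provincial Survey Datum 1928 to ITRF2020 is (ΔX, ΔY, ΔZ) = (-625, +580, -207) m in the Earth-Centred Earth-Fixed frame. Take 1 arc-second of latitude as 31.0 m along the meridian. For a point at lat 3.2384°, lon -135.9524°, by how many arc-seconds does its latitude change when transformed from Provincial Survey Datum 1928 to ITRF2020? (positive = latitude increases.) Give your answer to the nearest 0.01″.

sin φ = 0.056491, cos φ = 0.998403, sin λ = -0.695256, cos λ = -0.718762.
North component: ΔN = −sin φ cos λ·ΔX − sin φ sin λ·ΔY + cos φ·ΔZ = −(0.056491)(-0.718762)(-625) − (0.056491)(-0.695256)(580) + (0.998403)(-207) = -209.27 m.
1° of latitude spans 3600 × 31.00 = 111600 m, so Δφ = -209.27 / 111600 × 3600 = -6.751″.

Δφ = -6.75″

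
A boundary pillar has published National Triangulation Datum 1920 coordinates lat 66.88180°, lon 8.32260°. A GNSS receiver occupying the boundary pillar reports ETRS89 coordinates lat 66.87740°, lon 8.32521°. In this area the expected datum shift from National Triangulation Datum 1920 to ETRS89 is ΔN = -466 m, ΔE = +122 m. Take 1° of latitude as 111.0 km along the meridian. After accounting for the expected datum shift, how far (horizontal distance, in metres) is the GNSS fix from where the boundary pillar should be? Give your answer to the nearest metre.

24 m

Observed coordinate differences: Δφ = -0.00440°, Δλ = +0.00261°.
Converting to metres (1° lat = 111000 m, cos φ = 0.392629): observed ΔN = -488.4 m, observed ΔE = 113.7 m.
Subtracting the expected shift leaves a residual of -488.4 − (-466) = -22.4 m north and 113.7 − (122) = -8.3 m east.
Residual distance = √((-22.4)² + (-8.3)²) = 23.9 m.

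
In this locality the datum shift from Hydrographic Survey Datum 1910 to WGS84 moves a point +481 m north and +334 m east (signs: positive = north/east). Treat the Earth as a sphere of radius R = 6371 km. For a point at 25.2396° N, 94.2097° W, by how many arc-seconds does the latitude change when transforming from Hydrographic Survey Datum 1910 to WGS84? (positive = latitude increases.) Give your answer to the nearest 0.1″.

Δφ = 15.6″

On a sphere of radius R, 1 rad of latitude = R, so Δφ = ΔN / R = 481.0 / 6371000 = 7.5498e-05 rad = 15.573″.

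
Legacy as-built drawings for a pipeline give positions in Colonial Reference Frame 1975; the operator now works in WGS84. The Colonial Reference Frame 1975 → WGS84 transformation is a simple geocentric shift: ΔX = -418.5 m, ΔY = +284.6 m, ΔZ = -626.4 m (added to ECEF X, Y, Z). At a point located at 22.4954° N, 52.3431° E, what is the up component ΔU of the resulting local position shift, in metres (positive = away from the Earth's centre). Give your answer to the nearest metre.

The local up (radial) axis is (cos φ cos λ, cos φ sin λ, sin φ), giving ΔU = -236.221 + 208.169 − 239.666 = -267.72 m.

ΔU = -268 m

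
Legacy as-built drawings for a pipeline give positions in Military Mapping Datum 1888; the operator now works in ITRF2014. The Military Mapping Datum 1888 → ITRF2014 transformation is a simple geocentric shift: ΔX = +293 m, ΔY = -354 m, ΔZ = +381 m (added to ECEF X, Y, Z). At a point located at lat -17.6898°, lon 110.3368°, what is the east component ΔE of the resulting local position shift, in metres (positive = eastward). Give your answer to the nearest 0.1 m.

ΔE = -151.7 m

The local east axis at (φ, λ) is (−sin λ, cos λ, 0), so ΔE = −sin(110.3368°)·293 + cos(110.3368°)·(-354) = -151.71 m.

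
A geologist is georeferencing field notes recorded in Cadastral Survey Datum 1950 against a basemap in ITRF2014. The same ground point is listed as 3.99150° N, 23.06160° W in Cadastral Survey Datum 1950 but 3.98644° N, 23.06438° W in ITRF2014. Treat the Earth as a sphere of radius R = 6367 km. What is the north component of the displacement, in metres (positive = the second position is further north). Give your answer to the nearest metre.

ΔN = -562 m

Δφ = 3.98644° − 3.99150° = -0.00506°; Δλ = -23.06438° − -23.06160° = -0.00278°.
1° along a meridian = πR/180 = 111125 m.
ΔN = Δφ × 111125 = -562.3 m; ΔE = Δλ × 111125 × cos(3.99150°) = -0.00278 × 111125 × 0.997574 = -308.2 m.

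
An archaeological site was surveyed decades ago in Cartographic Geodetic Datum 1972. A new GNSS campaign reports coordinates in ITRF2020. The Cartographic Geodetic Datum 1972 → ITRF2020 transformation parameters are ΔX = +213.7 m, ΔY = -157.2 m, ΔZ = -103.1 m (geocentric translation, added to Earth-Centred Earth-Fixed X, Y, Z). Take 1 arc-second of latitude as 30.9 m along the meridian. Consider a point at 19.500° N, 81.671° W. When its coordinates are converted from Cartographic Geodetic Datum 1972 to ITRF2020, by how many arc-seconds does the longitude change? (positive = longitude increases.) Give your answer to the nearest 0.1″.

sin φ = 0.333807, cos φ = 0.942641, sin λ = -0.989453, cos λ = 0.144857.
East component: ΔE = −sin λ·ΔX + cos λ·ΔY = −(-0.989453)(213.7) + (0.144857)(-157.2) = 188.67 m.
1° of latitude spans 3600 × 30.90 = 111240 m; at latitude φ, 1° of longitude spans that × cos φ = 104859.4 m, so Δλ = 188.67 / 104859.4 × 3600 = 6.478″.

Δλ = 6.5″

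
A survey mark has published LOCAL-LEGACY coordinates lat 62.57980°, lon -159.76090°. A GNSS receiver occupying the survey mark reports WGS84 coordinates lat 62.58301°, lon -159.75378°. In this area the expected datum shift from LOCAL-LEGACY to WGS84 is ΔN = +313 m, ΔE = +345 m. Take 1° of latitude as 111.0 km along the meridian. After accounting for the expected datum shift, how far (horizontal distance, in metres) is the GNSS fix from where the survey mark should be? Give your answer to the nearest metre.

47 m

Observed coordinate differences: Δφ = +0.00321°, Δλ = +0.00712°.
Converting to metres (1° lat = 111000 m, cos φ = 0.460513): observed ΔN = 356.3 m, observed ΔE = 364.0 m.
Subtracting the expected shift leaves a residual of 356.3 − (313) = 43.3 m north and 364.0 − (345) = 19.0 m east.
Residual distance = √(43.3² + 19.0²) = 47.3 m.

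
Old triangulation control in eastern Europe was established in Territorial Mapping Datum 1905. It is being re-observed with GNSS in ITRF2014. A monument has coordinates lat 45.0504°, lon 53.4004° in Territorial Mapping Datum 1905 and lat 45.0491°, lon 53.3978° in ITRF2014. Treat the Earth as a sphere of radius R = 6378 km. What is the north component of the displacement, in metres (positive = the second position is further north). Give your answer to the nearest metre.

Δφ = 45.0491° − 45.0504° = -0.0013°; Δλ = 53.3978° − 53.4004° = -0.0026°.
1° along a meridian = πR/180 = 111317 m.
ΔN = Δφ × 111317 = -144.7 m; ΔE = Δλ × 111317 × cos(45.0504°) = -0.0026 × 111317 × 0.706485 = -204.5 m.

ΔN = -145 m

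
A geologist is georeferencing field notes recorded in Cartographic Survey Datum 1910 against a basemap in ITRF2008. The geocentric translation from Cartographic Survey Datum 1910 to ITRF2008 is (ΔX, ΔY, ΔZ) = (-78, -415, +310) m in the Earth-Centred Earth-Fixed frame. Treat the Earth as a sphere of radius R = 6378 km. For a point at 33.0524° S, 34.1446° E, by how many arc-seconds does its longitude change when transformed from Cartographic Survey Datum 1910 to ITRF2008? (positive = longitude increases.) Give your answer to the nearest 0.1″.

Δλ = -11.6″

sin φ = -0.545406, cos φ = 0.838172, sin λ = 0.561283, cos λ = 0.827624.
East component: ΔE = −sin λ·ΔX + cos λ·ΔY = −(0.561283)(-78) + (0.827624)(-415) = -299.68 m.
1° of latitude spans πR/180 = 111317 m; at latitude φ, 1° of longitude spans that × cos φ = 93302.9 m, so Δλ = -299.68 / 93302.9 × 3600 = -11.563″.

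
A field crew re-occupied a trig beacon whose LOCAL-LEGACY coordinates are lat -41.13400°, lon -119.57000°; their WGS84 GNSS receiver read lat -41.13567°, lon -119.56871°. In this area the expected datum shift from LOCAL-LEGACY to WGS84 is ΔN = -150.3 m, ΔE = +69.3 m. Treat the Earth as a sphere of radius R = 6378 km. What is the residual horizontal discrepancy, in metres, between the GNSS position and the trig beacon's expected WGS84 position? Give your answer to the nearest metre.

53 m

Observed coordinate differences: Δφ = -0.00167°, Δλ = +0.00129°.
Converting to metres (1° lat = 111317 m, cos φ = 0.753173): observed ΔN = -185.9 m, observed ΔE = 108.2 m.
Subtracting the expected shift leaves a residual of -185.9 − (-150.3) = -35.6 m north and 108.2 − (69.3) = 38.9 m east.
Residual distance = √((-35.6)² + 38.9²) = 52.7 m.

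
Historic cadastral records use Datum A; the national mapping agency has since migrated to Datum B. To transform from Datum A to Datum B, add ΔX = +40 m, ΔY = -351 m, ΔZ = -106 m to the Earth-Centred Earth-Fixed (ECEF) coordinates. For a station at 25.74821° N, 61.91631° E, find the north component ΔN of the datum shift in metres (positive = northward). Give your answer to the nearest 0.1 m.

ΔN = 30.9 m

At φ = 25.74821°, λ = 61.91631°: sin φ = 0.434417, cos φ = 0.900712, sin λ = 0.882261, cos λ = 0.470761.
ΔN = −sin φ cos λ·ΔX − sin φ sin λ·ΔY + cos φ·ΔZ = −(0.434417)(0.470761)(40) − (0.434417)(0.882261)(-351) + (0.900712)(-106) = 30.87 m.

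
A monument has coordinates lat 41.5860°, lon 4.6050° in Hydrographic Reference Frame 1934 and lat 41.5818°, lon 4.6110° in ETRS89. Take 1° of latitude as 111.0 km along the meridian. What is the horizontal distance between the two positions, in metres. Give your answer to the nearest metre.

Δφ = 41.5818° − 41.5860° = -0.0042°; Δλ = 4.6110° − 4.6050° = +0.0060°.
ΔN = Δφ × 111000 = -466.2 m; ΔE = Δλ × 111000 × cos(41.5860°) = +0.0060 × 111000 × 0.747960 = 498.1 m.
Distance = √(ΔE² + ΔN²) = √(498.1² + (-466.2)²) = 682.3 m.

682 m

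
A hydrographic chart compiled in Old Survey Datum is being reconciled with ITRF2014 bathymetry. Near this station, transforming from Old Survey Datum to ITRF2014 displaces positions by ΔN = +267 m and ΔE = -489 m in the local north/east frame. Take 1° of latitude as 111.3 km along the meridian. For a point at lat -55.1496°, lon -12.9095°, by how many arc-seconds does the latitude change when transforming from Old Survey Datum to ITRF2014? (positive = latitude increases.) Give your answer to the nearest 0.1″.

Δφ = 8.6″

1° of latitude = 111.3 km, so Δφ = 267.0 / 111300 = 0.0023989° = 8.636″.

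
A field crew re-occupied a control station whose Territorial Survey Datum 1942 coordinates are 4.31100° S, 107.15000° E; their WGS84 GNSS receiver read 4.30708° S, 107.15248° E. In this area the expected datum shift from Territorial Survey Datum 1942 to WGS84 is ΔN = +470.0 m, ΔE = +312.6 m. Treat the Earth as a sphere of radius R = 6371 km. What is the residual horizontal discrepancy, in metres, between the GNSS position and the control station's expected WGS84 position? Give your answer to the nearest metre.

51 m

Observed coordinate differences: Δφ = +0.00392°, Δλ = +0.00248°.
Converting to metres (1° lat = 111195 m, cos φ = 0.997171): observed ΔN = 435.9 m, observed ΔE = 275.0 m.
Subtracting the expected shift leaves a residual of 435.9 − (470.0) = -34.1 m north and 275.0 − (312.6) = -37.6 m east.
Residual distance = √((-34.1)² + (-37.6)²) = 50.8 m.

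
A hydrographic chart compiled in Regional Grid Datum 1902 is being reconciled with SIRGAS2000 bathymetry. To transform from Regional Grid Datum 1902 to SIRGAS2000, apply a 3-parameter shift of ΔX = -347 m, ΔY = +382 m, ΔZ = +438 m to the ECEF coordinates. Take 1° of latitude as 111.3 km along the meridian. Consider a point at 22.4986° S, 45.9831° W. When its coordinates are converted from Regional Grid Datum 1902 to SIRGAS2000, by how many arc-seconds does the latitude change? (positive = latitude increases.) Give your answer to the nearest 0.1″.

sin φ = -0.382661, cos φ = 0.923889, sin λ = -0.719135, cos λ = 0.694871.
North component: ΔN = −sin φ cos λ·ΔX − sin φ sin λ·ΔY + cos φ·ΔZ = −(-0.382661)(0.694871)(-347) − (-0.382661)(-0.719135)(382) + (0.923889)(438) = 207.28 m.
1° of latitude spans 111300 m, so Δφ = 207.28 / 111300 × 3600 = 6.704″.

Δφ = 6.7″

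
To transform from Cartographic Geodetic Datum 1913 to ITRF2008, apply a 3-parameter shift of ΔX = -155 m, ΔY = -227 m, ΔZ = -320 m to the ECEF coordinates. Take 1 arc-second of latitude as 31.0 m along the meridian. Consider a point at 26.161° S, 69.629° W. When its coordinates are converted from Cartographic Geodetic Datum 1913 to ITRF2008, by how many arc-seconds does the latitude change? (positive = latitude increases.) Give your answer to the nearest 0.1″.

sin φ = -0.440895, cos φ = 0.897559, sin λ = -0.937458, cos λ = 0.348098.
North component: ΔN = −sin φ cos λ·ΔX − sin φ sin λ·ΔY + cos φ·ΔZ = −(-0.440895)(0.348098)(-155) − (-0.440895)(-0.937458)(-227) + (0.897559)(-320) = -217.18 m.
1° of latitude spans 3600 × 31.00 = 111600 m, so Δφ = -217.18 / 111600 × 3600 = -7.006″.

Δφ = -7.0″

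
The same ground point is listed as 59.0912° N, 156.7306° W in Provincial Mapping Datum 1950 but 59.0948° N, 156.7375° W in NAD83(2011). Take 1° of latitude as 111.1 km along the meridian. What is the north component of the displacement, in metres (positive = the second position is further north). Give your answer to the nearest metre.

Δφ = 59.0948° − 59.0912° = +0.0036°; Δλ = -156.7375° − -156.7306° = -0.0069°.
ΔN = Δφ × 111100 = 400.0 m; ΔE = Δλ × 111100 × cos(59.0912°) = -0.0069 × 111100 × 0.513673 = -393.8 m.

ΔN = 400 m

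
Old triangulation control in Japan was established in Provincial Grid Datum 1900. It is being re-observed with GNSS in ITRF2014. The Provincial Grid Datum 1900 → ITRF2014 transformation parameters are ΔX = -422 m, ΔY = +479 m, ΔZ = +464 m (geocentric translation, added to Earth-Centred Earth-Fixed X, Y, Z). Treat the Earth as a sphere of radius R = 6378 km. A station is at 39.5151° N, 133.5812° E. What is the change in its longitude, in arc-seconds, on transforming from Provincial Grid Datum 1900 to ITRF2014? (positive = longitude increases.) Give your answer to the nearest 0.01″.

sin φ = 0.636282, cos φ = 0.771457, sin λ = 0.724398, cos λ = -0.689382.
East component: ΔE = −sin λ·ΔX + cos λ·ΔY = −(0.724398)(-422) + (-0.689382)(479) = -24.52 m.
1° of latitude spans πR/180 = 111317 m; at latitude φ, 1° of longitude spans that × cos φ = 85876.3 m, so Δλ = -24.52 / 85876.3 × 3600 = -1.028″.

Δλ = -1.03″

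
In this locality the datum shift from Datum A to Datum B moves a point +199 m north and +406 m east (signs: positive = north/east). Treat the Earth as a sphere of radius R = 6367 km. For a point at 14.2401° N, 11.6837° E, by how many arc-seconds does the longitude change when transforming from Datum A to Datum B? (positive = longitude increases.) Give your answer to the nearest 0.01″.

Δλ = 13.57″

At latitude 14.2401°, cos φ = 0.969273.
One radian of longitude at latitude φ spans R cos φ, so Δλ = ΔE / (R cos φ) = 406.0 / (6367000 × 0.969273) = 6.5788e-05 rad = 13.570″.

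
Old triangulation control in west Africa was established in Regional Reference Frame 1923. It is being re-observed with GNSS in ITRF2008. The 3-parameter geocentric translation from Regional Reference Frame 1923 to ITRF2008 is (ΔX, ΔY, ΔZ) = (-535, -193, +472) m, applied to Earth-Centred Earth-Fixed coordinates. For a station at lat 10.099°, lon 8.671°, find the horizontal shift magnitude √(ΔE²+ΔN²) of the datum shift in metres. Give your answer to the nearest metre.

573 m

At φ = 10.099°, λ = 8.671°: sin φ = 0.175350, cos φ = 0.984506, sin λ = 0.150760, cos λ = 0.988570.
ΔE = −sin λ·ΔX + cos λ·ΔY = −(0.150760)·(-535) + (0.988570)·(-193) = -110.14 m.
ΔN = −sin φ cos λ·ΔX − sin φ sin λ·ΔY + cos φ·ΔZ = −(0.175350)(0.988570)(-535) − (0.175350)(0.150760)(-193) + (0.984506)(472) = 562.53 m.
Horizontal magnitude = √(ΔE² + ΔN²) = √((-110.14)² + 562.53²) = 573.21 m.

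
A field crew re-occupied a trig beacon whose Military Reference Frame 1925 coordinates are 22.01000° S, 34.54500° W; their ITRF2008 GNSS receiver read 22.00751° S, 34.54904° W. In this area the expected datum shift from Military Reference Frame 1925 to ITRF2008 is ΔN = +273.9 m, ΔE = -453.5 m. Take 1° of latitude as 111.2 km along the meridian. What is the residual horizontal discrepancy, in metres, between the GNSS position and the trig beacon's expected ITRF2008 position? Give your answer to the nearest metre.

Observed coordinate differences: Δφ = +0.00249°, Δλ = -0.00404°.
Converting to metres (1° lat = 111200 m, cos φ = 0.927118): observed ΔN = 276.9 m, observed ΔE = -416.5 m.
Subtracting the expected shift leaves a residual of 276.9 − (273.9) = 3.0 m north and -416.5 − (-453.5) = 37.0 m east.
Residual distance = √(3.0² + 37.0²) = 37.1 m.

37 m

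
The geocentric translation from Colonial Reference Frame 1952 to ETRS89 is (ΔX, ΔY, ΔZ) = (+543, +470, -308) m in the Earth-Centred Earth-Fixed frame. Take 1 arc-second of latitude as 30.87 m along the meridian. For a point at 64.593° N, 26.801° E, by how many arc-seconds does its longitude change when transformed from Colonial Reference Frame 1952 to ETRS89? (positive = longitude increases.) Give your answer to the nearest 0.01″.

Δλ = 13.19″

sin φ = 0.903283, cos φ = 0.429045, sin λ = 0.450893, cos λ = 0.892578.
East component: ΔE = −sin λ·ΔX + cos λ·ΔY = −(0.450893)(543) + (0.892578)(470) = 174.68 m.
1° of latitude spans 3600 × 30.87 = 111132 m; at latitude φ, 1° of longitude spans that × cos φ = 47680.7 m, so Δλ = 174.68 / 47680.7 × 3600 = 13.188″.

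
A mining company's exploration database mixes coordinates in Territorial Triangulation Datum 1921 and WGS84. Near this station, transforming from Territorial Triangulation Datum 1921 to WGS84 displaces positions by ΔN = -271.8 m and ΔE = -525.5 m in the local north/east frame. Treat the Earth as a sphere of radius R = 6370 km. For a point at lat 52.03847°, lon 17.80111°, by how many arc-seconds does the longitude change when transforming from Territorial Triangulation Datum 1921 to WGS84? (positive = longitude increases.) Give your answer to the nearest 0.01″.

Δλ = -27.66″

At latitude 52.03847°, cos φ = 0.615132.
One radian of longitude at latitude φ spans R cos φ, so Δλ = ΔE / (R cos φ) = -525.5 / (6370000 × 0.615132) = -1.3411e-04 rad = -27.662″.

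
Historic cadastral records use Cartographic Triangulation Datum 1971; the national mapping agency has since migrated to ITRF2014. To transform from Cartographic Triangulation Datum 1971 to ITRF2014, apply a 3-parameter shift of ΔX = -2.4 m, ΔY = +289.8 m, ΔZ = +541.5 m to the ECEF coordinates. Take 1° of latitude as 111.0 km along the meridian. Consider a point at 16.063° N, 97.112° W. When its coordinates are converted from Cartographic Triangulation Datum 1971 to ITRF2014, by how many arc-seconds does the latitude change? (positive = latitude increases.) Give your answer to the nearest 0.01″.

sin φ = 0.276694, cos φ = 0.960958, sin λ = -0.992306, cos λ = -0.123809.
North component: ΔN = −sin φ cos λ·ΔX − sin φ sin λ·ΔY + cos φ·ΔZ = −(0.276694)(-0.123809)(-2.4) − (0.276694)(-0.992306)(289.8) + (0.960958)(541.5) = 599.85 m.
1° of latitude spans 111000 m, so Δφ = 599.85 / 111000 × 3600 = 19.454″.

Δφ = 19.45″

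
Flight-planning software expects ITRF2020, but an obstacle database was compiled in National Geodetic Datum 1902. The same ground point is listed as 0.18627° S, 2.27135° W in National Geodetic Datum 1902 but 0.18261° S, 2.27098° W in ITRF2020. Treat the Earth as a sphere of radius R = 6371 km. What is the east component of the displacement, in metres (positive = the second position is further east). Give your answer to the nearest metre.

ΔE = 41 m

Δφ = -0.18261° − -0.18627° = +0.00366°; Δλ = -2.27098° − -2.27135° = +0.00037°.
1° along a meridian = πR/180 = 111195 m.
ΔN = Δφ × 111195 = 407.0 m; ΔE = Δλ × 111195 × cos(-0.18627°) = +0.00037 × 111195 × 0.999995 = 41.1 m.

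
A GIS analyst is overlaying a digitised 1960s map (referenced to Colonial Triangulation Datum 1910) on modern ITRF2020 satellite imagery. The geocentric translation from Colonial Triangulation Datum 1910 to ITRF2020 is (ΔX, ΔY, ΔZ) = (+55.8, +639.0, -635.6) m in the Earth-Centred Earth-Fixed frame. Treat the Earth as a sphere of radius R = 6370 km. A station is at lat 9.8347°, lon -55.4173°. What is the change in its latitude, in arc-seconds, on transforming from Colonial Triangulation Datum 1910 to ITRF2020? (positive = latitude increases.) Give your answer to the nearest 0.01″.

Δφ = -17.54″

sin φ = 0.170806, cos φ = 0.985305, sin λ = -0.823308, cos λ = 0.567595.
North component: ΔN = −sin φ cos λ·ΔX − sin φ sin λ·ΔY + cos φ·ΔZ = −(0.170806)(0.567595)(55.8) − (0.170806)(-0.823308)(639.0) + (0.985305)(-635.6) = -541.81 m.
1° of latitude spans πR/180 = 111177 m, so Δφ = -541.81 / 111177 × 3600 = -17.544″.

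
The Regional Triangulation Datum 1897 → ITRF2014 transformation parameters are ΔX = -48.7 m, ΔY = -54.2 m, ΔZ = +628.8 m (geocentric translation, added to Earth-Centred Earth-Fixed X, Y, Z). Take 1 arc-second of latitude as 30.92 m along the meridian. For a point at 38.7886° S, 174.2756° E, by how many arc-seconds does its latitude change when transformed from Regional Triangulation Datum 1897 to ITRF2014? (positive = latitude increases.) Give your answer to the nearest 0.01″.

Δφ = 16.72″

sin φ = -0.626449, cos φ = 0.779463, sin λ = 0.099743, cos λ = -0.995013.
North component: ΔN = −sin φ cos λ·ΔX − sin φ sin λ·ΔY + cos φ·ΔZ = −(-0.626449)(-0.995013)(-48.7) − (-0.626449)(0.099743)(-54.2) + (0.779463)(628.8) = 517.10 m.
1° of latitude spans 3600 × 30.92 = 111312 m, so Δφ = 517.10 / 111312 × 3600 = 16.724″.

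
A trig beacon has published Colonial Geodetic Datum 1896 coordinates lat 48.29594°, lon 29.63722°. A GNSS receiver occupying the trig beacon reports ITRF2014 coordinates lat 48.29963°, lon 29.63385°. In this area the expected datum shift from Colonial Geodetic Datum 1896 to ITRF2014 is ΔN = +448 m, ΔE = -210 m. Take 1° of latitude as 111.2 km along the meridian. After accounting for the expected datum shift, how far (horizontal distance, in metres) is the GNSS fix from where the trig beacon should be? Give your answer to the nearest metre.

54 m

Observed coordinate differences: Δφ = +0.00369°, Δλ = -0.00337°.
Converting to metres (1° lat = 111200 m, cos φ = 0.665283): observed ΔN = 410.3 m, observed ΔE = -249.3 m.
Subtracting the expected shift leaves a residual of 410.3 − (448) = -37.7 m north and -249.3 − (-210) = -39.3 m east.
Residual distance = √((-37.7)² + (-39.3)²) = 54.4 m.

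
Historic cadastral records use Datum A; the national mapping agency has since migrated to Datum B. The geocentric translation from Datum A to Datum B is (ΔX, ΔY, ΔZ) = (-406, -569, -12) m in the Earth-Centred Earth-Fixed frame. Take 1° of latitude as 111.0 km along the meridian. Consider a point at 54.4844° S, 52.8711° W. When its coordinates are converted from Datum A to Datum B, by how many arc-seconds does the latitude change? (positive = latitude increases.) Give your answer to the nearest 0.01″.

Δφ = 5.28″

sin φ = -0.813957, cos φ = 0.580925, sin λ = -0.797280, cos λ = 0.603610.
North component: ΔN = −sin φ cos λ·ΔX − sin φ sin λ·ΔY + cos φ·ΔZ = −(-0.813957)(0.603610)(-406) − (-0.813957)(-0.797280)(-569) + (0.580925)(-12) = 162.81 m.
1° of latitude spans 111000 m, so Δφ = 162.81 / 111000 × 3600 = 5.280″.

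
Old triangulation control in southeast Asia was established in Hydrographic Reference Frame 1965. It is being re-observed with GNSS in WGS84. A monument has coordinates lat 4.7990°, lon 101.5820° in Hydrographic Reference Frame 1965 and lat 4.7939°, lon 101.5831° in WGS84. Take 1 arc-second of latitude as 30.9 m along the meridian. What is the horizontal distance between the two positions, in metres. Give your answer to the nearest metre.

580 m

Δφ = 4.7939° − 4.7990° = -0.0051°; Δλ = 101.5831° − 101.5820° = +0.0011°.
1° of latitude = 3600 × 30.90 = 111240 m.
ΔN = Δφ × 111240 = -567.3 m; ΔE = Δλ × 111240 × cos(4.7990°) = +0.0011 × 111240 × 0.996494 = 121.9 m.
Distance = √(ΔE² + ΔN²) = √(121.9² + (-567.3)²) = 580.3 m.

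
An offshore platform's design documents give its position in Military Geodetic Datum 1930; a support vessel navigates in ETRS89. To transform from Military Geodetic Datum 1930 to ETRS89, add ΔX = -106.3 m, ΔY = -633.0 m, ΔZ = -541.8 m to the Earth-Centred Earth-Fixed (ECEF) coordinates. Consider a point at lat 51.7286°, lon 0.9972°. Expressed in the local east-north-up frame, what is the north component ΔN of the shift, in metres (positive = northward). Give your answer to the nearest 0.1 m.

ΔN = -243.5 m

The local north axis is (−sin φ cos λ, −sin φ sin λ, cos φ), giving ΔN = 83.442 + 8.649 − 335.584 = -243.49 m.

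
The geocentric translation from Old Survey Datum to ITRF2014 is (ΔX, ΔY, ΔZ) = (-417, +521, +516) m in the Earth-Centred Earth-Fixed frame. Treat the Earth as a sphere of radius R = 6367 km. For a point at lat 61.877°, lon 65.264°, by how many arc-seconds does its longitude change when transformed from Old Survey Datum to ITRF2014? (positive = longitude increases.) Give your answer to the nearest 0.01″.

sin φ = 0.881938, cos φ = 0.471366, sin λ = 0.908245, cos λ = 0.418438.
East component: ΔE = −sin λ·ΔX + cos λ·ΔY = −(0.908245)(-417) + (0.418438)(521) = 596.74 m.
1° of latitude spans πR/180 = 111125 m; at latitude φ, 1° of longitude spans that × cos φ = 52380.6 m, so Δλ = 596.74 / 52380.6 × 3600 = 41.013″.

Δλ = 41.01″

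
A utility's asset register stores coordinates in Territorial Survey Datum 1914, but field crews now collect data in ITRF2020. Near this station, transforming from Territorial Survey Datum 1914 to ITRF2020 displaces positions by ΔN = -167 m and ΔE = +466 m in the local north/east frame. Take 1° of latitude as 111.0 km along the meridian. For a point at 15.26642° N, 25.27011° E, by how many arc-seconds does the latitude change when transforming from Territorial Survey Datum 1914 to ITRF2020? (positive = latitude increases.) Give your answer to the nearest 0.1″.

Δφ = -5.4″

1° of latitude = 111.0 km, so Δφ = -167.0 / 111000 = -0.0015045° = -5.416″.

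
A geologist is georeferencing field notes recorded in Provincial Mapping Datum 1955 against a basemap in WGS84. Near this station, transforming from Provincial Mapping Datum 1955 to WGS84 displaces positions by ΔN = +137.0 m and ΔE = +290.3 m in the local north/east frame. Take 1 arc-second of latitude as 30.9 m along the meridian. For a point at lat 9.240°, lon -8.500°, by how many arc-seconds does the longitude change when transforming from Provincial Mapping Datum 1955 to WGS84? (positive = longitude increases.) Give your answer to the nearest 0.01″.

At latitude 9.240°, cos φ = 0.987024.
1″ of longitude at this latitude = 30.90 × cos φ = 30.4991 m, so Δλ = 290.3 / 30.4991 = 9.518″.

Δλ = 9.52″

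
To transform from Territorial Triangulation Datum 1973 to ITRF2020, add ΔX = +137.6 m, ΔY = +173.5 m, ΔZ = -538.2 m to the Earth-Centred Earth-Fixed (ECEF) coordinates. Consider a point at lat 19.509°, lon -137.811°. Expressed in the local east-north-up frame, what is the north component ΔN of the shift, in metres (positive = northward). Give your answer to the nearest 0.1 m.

ΔN = -434.3 m

At φ = 19.509°, λ = -137.811°: sin φ = 0.333955, cos φ = 0.942589, sin λ = -0.671578, cos λ = -0.740934.
ΔN = −sin φ cos λ·ΔX − sin φ sin λ·ΔY + cos φ·ΔZ = −(0.333955)(-0.740934)(137.6) − (0.333955)(-0.671578)(173.5) + (0.942589)(-538.2) = -434.34 m.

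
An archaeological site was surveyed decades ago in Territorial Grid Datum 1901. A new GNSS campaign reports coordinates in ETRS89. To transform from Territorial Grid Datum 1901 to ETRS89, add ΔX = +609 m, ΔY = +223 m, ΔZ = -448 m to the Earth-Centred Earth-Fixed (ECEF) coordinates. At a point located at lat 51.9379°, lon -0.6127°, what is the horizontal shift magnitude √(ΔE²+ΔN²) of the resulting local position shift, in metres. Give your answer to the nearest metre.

At φ = 51.9379°, λ = -0.6127°: sin φ = 0.787343, cos φ = 0.616515, sin λ = -0.010693, cos λ = 0.999943.
ΔE = −sin λ·ΔX + cos λ·ΔY = −(-0.010693)·(609) + (0.999943)·(223) = 229.50 m.
ΔN = −sin φ cos λ·ΔX − sin φ sin λ·ΔY + cos φ·ΔZ = −(0.787343)(0.999943)(609) − (0.787343)(-0.010693)(223) + (0.616515)(-448) = -753.79 m.
Horizontal magnitude = √(ΔE² + ΔN²) = √(229.50² + (-753.79)²) = 787.95 m.

788 m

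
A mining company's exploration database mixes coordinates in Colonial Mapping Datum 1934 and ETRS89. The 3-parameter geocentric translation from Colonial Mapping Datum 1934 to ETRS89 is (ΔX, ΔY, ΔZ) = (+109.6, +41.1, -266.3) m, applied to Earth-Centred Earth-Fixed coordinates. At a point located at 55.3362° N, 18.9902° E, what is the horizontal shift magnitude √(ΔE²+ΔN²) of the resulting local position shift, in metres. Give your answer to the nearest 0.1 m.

247.7 m

The local east axis at (φ, λ) is (−sin λ, cos λ, 0), so ΔE = −sin(18.9902°)·109.6 + cos(18.9902°)·41.1 = 3.20 m.
The local north axis is (−sin φ cos λ, −sin φ sin λ, cos φ), giving ΔN = -85.240 − 11.000 − 151.461 = -247.70 m.
Horizontal magnitude = √(ΔE² + ΔN²) = √(3.20² + (-247.70)²) = 247.72 m.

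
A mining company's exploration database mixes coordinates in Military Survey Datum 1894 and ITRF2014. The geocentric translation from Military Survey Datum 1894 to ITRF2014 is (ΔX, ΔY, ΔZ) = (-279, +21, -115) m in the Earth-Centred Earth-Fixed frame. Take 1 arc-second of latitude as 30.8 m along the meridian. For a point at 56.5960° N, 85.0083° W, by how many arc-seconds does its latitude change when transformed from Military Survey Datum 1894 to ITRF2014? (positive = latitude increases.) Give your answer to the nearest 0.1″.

sin φ = 0.834809, cos φ = 0.550539, sin λ = -0.996207, cos λ = 0.087011.
North component: ΔN = −sin φ cos λ·ΔX − sin φ sin λ·ΔY + cos φ·ΔZ = −(0.834809)(0.087011)(-279) − (0.834809)(-0.996207)(21) + (0.550539)(-115) = -25.58 m.
1° of latitude spans 3600 × 30.80 = 110880 m, so Δφ = -25.58 / 110880 × 3600 = -0.831″.

Δφ = -0.8″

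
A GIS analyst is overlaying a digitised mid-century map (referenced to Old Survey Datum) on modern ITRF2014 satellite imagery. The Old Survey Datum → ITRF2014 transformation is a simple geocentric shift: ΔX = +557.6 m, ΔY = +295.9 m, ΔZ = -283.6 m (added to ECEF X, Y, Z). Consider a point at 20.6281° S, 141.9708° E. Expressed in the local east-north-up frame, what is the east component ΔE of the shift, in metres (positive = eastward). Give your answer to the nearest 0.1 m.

The local east axis at (φ, λ) is (−sin λ, cos λ, 0), so ΔE = −sin(141.9708°)·557.6 + cos(141.9708°)·295.9 = -576.60 m.

ΔE = -576.6 m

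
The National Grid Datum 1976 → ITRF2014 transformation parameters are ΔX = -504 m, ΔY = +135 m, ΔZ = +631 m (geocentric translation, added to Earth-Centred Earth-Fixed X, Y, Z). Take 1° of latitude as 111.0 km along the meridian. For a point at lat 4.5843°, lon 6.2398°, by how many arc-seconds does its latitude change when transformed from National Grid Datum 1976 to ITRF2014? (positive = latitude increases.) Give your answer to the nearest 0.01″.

sin φ = 0.079926, cos φ = 0.996801, sin λ = 0.108690, cos λ = 0.994076.
North component: ΔN = −sin φ cos λ·ΔX − sin φ sin λ·ΔY + cos φ·ΔZ = −(0.079926)(0.994076)(-504) − (0.079926)(0.108690)(135) + (0.996801)(631) = 667.85 m.
1° of latitude spans 111000 m, so Δφ = 667.85 / 111000 × 3600 = 21.660″.

Δφ = 21.66″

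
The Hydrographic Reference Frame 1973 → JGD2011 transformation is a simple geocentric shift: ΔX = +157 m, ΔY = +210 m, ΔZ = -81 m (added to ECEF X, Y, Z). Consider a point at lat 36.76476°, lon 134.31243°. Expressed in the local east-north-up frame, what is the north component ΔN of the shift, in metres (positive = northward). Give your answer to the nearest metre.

ΔN = -89 m

The local north axis is (−sin φ cos λ, −sin φ sin λ, cos φ), giving ΔN = 65.644 − 89.937 − 64.889 = -89.18 m.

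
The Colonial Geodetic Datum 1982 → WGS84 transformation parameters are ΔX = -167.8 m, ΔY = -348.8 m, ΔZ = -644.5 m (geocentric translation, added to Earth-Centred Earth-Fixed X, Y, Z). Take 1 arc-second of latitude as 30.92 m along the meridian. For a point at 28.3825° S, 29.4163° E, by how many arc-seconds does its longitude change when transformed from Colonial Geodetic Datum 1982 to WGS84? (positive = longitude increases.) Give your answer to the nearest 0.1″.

sin φ = -0.475356, cos φ = 0.879794, sin λ = 0.491152, cos λ = 0.871074.
East component: ΔE = −sin λ·ΔX + cos λ·ΔY = −(0.491152)(-167.8) + (0.871074)(-348.8) = -221.42 m.
1° of latitude spans 3600 × 30.92 = 111312 m; at latitude φ, 1° of longitude spans that × cos φ = 97931.6 m, so Δλ = -221.42 / 97931.6 × 3600 = -8.139″.

Δλ = -8.1″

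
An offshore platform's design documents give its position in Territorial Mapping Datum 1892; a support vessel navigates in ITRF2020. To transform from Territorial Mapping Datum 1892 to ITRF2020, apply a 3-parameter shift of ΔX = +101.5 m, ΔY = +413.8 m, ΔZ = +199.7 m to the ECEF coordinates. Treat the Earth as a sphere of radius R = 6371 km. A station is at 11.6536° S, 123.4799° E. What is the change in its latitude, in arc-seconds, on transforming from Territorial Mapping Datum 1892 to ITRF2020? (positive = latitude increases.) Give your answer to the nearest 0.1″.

Δφ = 8.2″

sin φ = -0.201994, cos φ = 0.979387, sin λ = 0.834079, cos λ = -0.551644.
North component: ΔN = −sin φ cos λ·ΔX − sin φ sin λ·ΔY + cos φ·ΔZ = −(-0.201994)(-0.551644)(101.5) − (-0.201994)(0.834079)(413.8) + (0.979387)(199.7) = 253.99 m.
1° of latitude spans πR/180 = 111195 m, so Δφ = 253.99 / 111195 × 3600 = 8.223″.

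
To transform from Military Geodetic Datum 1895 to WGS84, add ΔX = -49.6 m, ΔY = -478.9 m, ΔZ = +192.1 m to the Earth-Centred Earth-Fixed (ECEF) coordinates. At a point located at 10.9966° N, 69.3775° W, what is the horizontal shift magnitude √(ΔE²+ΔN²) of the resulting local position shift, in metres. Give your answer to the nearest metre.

240 m

At φ = 10.9966°, λ = -69.3775°: sin φ = 0.190751, cos φ = 0.981639, sin λ = -0.935921, cos λ = 0.352209.
ΔE = −sin λ·ΔX + cos λ·ΔY = −(-0.935921)·(-49.6) + (0.352209)·(-478.9) = -215.09 m.
ΔN = −sin φ cos λ·ΔX − sin φ sin λ·ΔY + cos φ·ΔZ = −(0.190751)(0.352209)(-49.6) − (0.190751)(-0.935921)(-478.9) + (0.981639)(192.1) = 106.41 m.
Horizontal magnitude = √(ΔE² + ΔN²) = √((-215.09)² + 106.41²) = 239.98 m.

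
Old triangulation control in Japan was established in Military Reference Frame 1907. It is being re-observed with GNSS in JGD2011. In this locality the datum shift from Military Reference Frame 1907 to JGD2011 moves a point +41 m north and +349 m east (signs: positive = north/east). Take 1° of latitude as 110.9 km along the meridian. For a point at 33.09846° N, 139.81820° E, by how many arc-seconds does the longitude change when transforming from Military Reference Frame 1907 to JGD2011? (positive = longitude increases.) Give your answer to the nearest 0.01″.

Δλ = 13.52″

At latitude 33.09846°, cos φ = 0.837733.
1° of longitude at this latitude = 110.9 × cos φ = 92.90 km, so Δλ = 349.0 / 92904.6 = 0.0037565° = 13.524″.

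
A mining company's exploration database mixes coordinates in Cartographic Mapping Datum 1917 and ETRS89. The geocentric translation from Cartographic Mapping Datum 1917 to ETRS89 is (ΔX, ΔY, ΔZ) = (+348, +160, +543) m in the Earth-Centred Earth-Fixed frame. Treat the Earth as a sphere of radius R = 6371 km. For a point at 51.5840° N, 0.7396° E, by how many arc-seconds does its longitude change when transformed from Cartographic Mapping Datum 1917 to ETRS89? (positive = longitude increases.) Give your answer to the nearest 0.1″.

Δλ = 8.1″

sin φ = 0.783520, cos φ = 0.621367, sin λ = 0.012908, cos λ = 0.999917.
East component: ΔE = −sin λ·ΔX + cos λ·ΔY = −(0.012908)(348) + (0.999917)(160) = 155.49 m.
1° of latitude spans πR/180 = 111195 m; at latitude φ, 1° of longitude spans that × cos φ = 69092.8 m, so Δλ = 155.49 / 69092.8 × 3600 = 8.102″.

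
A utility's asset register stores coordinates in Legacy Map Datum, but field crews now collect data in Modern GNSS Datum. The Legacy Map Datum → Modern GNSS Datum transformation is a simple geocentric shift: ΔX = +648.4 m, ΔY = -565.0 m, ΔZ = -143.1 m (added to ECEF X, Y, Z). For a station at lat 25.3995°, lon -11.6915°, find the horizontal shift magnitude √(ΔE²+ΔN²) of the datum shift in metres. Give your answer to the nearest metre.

617 m

The local east axis at (φ, λ) is (−sin λ, cos λ, 0), so ΔE = −sin(-11.6915°)·648.4 + cos(-11.6915°)·(-565.0) = -421.88 m.
The local north axis is (−sin φ cos λ, −sin φ sin λ, cos φ), giving ΔN = -272.346 − 49.109 − 129.268 = -450.72 m.
Horizontal magnitude = √(ΔE² + ΔN²) = √((-421.88)² + (-450.72)²) = 617.36 m.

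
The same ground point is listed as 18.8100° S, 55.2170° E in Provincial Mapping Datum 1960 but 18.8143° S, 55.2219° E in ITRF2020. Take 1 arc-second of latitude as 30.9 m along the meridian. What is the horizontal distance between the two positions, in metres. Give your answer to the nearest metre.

Δφ = -18.8143° − -18.8100° = -0.0043°; Δλ = 55.2219° − 55.2170° = +0.0049°.
1° of latitude = 3600 × 30.90 = 111240 m.
ΔN = Δφ × 111240 = -478.3 m; ΔE = Δλ × 111240 × cos(-18.8100°) = +0.0049 × 111240 × 0.946593 = 516.0 m.
Distance = √(ΔE² + ΔN²) = √(516.0² + (-478.3)²) = 703.6 m.

704 m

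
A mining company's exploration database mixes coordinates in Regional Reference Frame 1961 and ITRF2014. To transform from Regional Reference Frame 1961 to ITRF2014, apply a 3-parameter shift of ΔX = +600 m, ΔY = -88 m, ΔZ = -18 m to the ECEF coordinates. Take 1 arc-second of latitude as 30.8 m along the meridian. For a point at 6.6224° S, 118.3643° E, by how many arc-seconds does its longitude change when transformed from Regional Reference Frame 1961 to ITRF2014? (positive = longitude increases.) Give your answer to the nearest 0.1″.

Δλ = -15.9″

sin φ = -0.115326, cos φ = 0.993328, sin λ = 0.879945, cos λ = -0.475076.
East component: ΔE = −sin λ·ΔX + cos λ·ΔY = −(0.879945)(600) + (-0.475076)(-88) = -486.16 m.
1° of latitude spans 3600 × 30.80 = 110880 m; at latitude φ, 1° of longitude spans that × cos φ = 110140.2 m, so Δλ = -486.16 / 110140.2 × 3600 = -15.890″.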